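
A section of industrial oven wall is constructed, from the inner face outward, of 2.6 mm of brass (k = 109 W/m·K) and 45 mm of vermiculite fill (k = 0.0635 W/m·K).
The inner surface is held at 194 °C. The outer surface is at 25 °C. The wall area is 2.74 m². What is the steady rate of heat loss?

Model the wall as resistances in series:
R_brass = L/(kA) = 0.0026/(109×2.74) = 8.706×10^-6 K/W
R_vermiculite fill = L/(kA) = 0.045/(0.0635×2.74) = 0.2586 K/W
R_total = 0.2586 K/W
Q = ΔT / R_total = 169 / 0.2586

Q ≈ 653 W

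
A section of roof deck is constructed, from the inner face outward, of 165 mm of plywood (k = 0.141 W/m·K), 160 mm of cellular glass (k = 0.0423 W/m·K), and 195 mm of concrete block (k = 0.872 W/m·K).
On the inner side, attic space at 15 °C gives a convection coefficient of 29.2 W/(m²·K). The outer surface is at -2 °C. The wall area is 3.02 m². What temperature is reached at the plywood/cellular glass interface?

Treating each layer as a thermal resistance in series:
R_inner film = 1/(h_i·A) = 1/(29.2×3.02) = 0.01134 K/W
R_plywood = L/(kA) = 0.165/(0.141×3.02) = 0.3875 K/W
R_cellular glass = L/(kA) = 0.16/(0.0423×3.02) = 1.252 K/W
R_concrete block = L/(kA) = 0.195/(0.872×3.02) = 0.07405 K/W
R_total = 1.725 K/W;  Q = ΔT/R_total = 17/1.725 = 9.853 W
T_interface = T_inner − Q·ΣR(inner→interface) = 15 − 9.85×0.3988

T ≈ 11.1 °C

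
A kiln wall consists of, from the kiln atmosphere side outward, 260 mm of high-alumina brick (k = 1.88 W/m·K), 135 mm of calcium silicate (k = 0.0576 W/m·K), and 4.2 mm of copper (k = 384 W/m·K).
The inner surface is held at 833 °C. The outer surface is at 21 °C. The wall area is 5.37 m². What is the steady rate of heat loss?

Model the wall as resistances in series:
R_high-alumina brick = L/(kA) = 0.26/(1.88×5.37) = 0.02575 K/W
R_calcium silicate = L/(kA) = 0.135/(0.0576×5.37) = 0.4365 K/W
R_copper = L/(kA) = 0.0042/(384×5.37) = 2.037×10^-6 K/W
R_total = 0.4622 K/W
Q = ΔT / R_total = 812 / 0.4622

Q ≈ 1760 W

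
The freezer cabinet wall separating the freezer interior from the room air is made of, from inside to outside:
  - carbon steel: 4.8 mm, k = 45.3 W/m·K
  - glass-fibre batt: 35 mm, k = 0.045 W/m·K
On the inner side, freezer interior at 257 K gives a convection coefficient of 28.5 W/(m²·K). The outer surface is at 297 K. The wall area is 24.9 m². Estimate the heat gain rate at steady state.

Using the resistance-network approach (series):
R_inner film = 1/(h_i·A) = 1/(28.5×24.9) = 0.001409 K/W
R_carbon steel = L/(kA) = 0.0048/(45.3×24.9) = 4.255×10^-6 K/W
R_glass-fibre batt = L/(kA) = 0.035/(0.045×24.9) = 0.03124 K/W
R_total = 0.03265 K/W
Q = ΔT / R_total = 40 / 0.03265

Q ≈ 1230 W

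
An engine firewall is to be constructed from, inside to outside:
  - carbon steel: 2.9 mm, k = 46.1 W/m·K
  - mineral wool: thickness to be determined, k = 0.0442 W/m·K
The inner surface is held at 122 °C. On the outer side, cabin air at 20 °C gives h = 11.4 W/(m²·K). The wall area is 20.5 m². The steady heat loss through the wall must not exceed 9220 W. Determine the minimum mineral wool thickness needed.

Thermal resistances in series:
R_carbon steel = L/(kA) = 0.0029/(46.1×20.5) = 3.069×10^-6 K/W
R_outer film = 1/(h_o·A) = 1/(11.4×20.5) = 0.004279 K/W
Sum of the known resistances R_other = 0.004282 K/W
Required total resistance R_tot = ΔT/Q_allow = 102/9220 = 0.01106 K/W
R_mineral wool = R_tot − R_other = 0.006781 K/W
L = R·k·A = 0.006781×0.0442×20.5

L ≈ 6.14 mm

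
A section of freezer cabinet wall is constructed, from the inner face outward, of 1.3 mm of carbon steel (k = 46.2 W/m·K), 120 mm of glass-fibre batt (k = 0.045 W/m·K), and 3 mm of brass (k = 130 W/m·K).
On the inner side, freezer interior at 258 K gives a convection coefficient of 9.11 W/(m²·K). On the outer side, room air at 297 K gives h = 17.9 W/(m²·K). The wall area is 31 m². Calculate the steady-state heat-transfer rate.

Q ≈ 427 W

Model the wall as resistances in series:
R_inner film = 1/(h_i·A) = 1/(9.11×31) = 0.003541 K/W
R_carbon steel = L/(kA) = 0.0013/(46.2×31) = 9.077×10^-7 K/W
R_glass-fibre batt = L/(kA) = 0.12/(0.045×31) = 0.08602 K/W
R_brass = L/(kA) = 0.003/(130×31) = 7.444×10^-7 K/W
R_outer film = 1/(h_o·A) = 1/(17.9×31) = 0.001802 K/W
R_total = 0.09137 K/W
Q = ΔT / R_total = 39 / 0.09137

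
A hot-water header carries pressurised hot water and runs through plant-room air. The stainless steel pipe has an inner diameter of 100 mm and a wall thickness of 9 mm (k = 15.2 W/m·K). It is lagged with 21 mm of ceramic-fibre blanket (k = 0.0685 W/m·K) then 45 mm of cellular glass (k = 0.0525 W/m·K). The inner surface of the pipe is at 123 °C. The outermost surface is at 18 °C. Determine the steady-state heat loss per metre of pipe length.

q′ ≈ 50.9 W/m

Radial resistances (cylindrical: R_cond = ln(r_o/r_i)/(2πkL), R_conv = 1/(h·2πrL)):
R_stainless steel pipe wall = ln(59/50)/(2π×15.2×1) = 0.001733 K/W
R_ceramic-fibre blanket = ln(80/59)/(2π×0.0685×1) = 0.7075 K/W
R_cellular glass = ln(125/80)/(2π×0.0525×1) = 1.353 K/W
R_total = 2.062 K/W
Q = ΔT/R_total = 105/2.062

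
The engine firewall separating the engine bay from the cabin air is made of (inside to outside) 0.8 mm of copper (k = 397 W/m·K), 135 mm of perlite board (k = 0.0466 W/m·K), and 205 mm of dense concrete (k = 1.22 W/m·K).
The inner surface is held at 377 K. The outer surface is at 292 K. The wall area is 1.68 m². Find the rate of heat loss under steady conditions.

Using the resistance-network approach (series):
R_copper = L/(kA) = 0.0008/(397×1.68) = 1.199×10^-6 K/W
R_perlite board = L/(kA) = 0.135/(0.0466×1.68) = 1.724 K/W
R_dense concrete = L/(kA) = 0.205/(1.22×1.68) = 0.1 K/W
R_total = 1.824 K/W
Q = ΔT / R_total = 85 / 1.824

Q ≈ 46.6 W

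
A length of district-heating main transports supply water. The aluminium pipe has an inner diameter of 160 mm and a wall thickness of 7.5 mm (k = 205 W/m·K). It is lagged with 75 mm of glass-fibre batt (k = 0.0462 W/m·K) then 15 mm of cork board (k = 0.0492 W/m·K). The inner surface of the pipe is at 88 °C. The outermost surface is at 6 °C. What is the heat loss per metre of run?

Per-layer cylindrical resistances, series-summed:
R_aluminium pipe wall = ln(87.5/80)/(2π×205×1) = 6.957×10^-5 K/W
R_glass-fibre batt = ln(162.5/87.5)/(2π×0.0462×1) = 2.133 K/W
R_cork board = ln(177.5/162.5)/(2π×0.0492×1) = 0.2856 K/W
R_total = 2.418 K/W
Q = ΔT/R_total = 82/2.418

q′ ≈ 33.9 W/m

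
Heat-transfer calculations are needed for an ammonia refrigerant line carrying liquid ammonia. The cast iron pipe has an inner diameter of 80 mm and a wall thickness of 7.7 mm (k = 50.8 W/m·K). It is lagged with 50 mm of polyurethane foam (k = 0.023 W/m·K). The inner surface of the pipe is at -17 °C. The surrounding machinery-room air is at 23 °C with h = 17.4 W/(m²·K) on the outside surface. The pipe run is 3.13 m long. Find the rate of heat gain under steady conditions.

Treating each annulus and film as a series resistance:
R_cast iron pipe wall = ln(47.7/40)/(2π×50.8×3.13) = 1.762×10^-4 K/W
R_polyurethane foam = ln(97.7/47.7)/(2π×0.023×3.13) = 1.585 K/W
R_outer film = 1/(h_o·2πr_oL) = 1/(17.4×2π×0.0977×3.13) = 0.02991 K/W
R_total = 1.615 K/W
Q = ΔT/R_total = 40/1.615

Q ≈ 24.8 W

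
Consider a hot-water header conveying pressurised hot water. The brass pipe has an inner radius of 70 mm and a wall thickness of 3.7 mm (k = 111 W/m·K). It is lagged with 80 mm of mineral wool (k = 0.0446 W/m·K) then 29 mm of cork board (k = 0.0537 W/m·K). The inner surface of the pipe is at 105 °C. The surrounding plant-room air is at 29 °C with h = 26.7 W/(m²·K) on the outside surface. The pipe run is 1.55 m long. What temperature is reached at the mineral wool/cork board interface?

T ≈ 42.1 °C

For a radial system each layer contributes R = ln(r_out/r_in)/(2πkL); films add R = 1/(hA).
R_brass pipe wall = ln(73.7/70)/(2π×111×1.55) = 4.765×10^-5 K/W
R_mineral wool = ln(153.7/73.7)/(2π×0.0446×1.55) = 1.692 K/W
R_cork board = ln(182.7/153.7)/(2π×0.0537×1.55) = 0.3305 K/W
R_outer film = 1/(h_o·2πr_oL) = 1/(26.7×2π×0.1827×1.55) = 0.02105 K/W
R_total = 2.044 K/W
Q = ΔT/R_total = 76/2.044
Q = 37.2 W
T_interface = T_inner − Q·ΣR(inner→interface) = 105 − 37.2×1.692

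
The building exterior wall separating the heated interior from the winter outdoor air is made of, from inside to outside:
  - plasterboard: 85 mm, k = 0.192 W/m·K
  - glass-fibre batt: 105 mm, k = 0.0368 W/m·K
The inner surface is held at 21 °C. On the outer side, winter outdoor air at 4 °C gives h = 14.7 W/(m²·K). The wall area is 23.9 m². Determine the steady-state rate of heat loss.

Treating each layer as a thermal resistance in series:
R_plasterboard = L/(kA) = 0.085/(0.192×23.9) = 0.01852 K/W
R_glass-fibre batt = L/(kA) = 0.105/(0.0368×23.9) = 0.1194 K/W
R_outer film = 1/(h_o·A) = 1/(14.7×23.9) = 0.002846 K/W
R_total = 0.1408 K/W
Q = ΔT / R_total = 17 / 0.1408

Q ≈ 121 W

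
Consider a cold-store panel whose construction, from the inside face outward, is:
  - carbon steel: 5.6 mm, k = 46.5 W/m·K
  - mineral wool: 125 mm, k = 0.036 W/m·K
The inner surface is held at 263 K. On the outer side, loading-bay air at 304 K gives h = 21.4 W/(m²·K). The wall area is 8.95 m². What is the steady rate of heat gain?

Q ≈ 104 W

Series thermal resistances:
R_carbon steel = L/(kA) = 0.0056/(46.5×8.95) = 1.346×10^-5 K/W
R_mineral wool = L/(kA) = 0.125/(0.036×8.95) = 0.388 K/W
R_outer film = 1/(h_o·A) = 1/(21.4×8.95) = 0.005221 K/W
R_total = 0.3932 K/W
Q = ΔT / R_total = 41 / 0.3932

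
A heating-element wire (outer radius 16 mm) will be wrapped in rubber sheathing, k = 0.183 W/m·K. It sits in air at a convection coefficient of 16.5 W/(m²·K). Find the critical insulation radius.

r_cr ≈ 11.1 mm

For a cylinder r_cr = k/h = 0.183/16.5
r_cr = 11.1 mm; since the bare radius (16 mm) is above r_cr, any added insulation will reduce heat loss.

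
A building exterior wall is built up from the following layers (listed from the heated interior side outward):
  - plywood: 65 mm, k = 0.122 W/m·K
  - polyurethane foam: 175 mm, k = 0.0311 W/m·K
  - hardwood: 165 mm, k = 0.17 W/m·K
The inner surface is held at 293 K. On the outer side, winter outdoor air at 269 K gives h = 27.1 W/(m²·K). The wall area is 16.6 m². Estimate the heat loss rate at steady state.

Q ≈ 55.6 W

Model the wall as resistances in series:
R_plywood = L/(kA) = 0.065/(0.122×16.6) = 0.0321 K/W
R_polyurethane foam = L/(kA) = 0.175/(0.0311×16.6) = 0.339 K/W
R_hardwood = L/(kA) = 0.165/(0.17×16.6) = 0.05847 K/W
R_outer film = 1/(h_o·A) = 1/(27.1×16.6) = 0.002223 K/W
R_total = 0.4318 K/W
Q = ΔT / R_total = 24 / 0.4318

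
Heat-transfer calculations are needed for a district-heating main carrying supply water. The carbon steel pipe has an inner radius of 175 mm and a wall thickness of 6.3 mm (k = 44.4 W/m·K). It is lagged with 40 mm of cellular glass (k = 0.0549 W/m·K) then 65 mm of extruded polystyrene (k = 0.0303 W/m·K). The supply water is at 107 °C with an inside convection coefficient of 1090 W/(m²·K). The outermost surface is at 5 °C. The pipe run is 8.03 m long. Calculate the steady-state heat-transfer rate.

Q ≈ 424 W

Treating each annulus and film as a series resistance:
R_inner film = 1/(h_i·2πr₁L) = 1/(1090×2π×0.175×8.03) = 1.039×10^-4 K/W
R_carbon steel pipe wall = ln(181.3/175)/(2π×44.4×8.03) = 1.579×10^-5 K/W
R_cellular glass = ln(221.3/181.3)/(2π×0.0549×8.03) = 0.07198 K/W
R_extruded polystyrene = ln(286.3/221.3)/(2π×0.0303×8.03) = 0.1685 K/W
R_total = 0.2405 K/W
Q = ΔT/R_total = 102/0.2405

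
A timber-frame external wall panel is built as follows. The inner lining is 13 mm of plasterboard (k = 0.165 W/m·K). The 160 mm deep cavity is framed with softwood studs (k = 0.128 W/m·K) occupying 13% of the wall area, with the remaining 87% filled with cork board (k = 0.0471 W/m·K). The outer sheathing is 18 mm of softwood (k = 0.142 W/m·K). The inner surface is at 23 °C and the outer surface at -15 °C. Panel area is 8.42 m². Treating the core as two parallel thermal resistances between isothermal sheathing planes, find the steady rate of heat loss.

Q ≈ 107 W

Sheathing layers in series; stud and cavity paths in parallel between them.
R_inner = 0.013/(0.165×8.42) = 0.009357 K/W
R_stud  = 0.16/(0.128×0.13×8.42) = 1.142 K/W
R_cav   = 0.16/(0.0471×0.87×8.42) = 0.4637 K/W
1/R_core = 1/R_stud + 1/R_cav → R_core = 0.3298 K/W
R_outer = 0.018/(0.142×8.42) = 0.01505 K/W
R_total = 0.3542 K/W
Q = ΔT/R_total = 38/0.3542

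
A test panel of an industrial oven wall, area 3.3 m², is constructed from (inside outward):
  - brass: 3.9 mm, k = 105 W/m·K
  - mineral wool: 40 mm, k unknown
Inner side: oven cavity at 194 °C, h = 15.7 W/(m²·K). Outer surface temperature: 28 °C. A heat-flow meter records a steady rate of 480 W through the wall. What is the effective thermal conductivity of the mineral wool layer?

Series thermal resistances:
R_inner film = 1/(h_i·A) = 1/(15.7×3.3) = 0.0193 K/W
R_brass = L/(kA) = 0.0039/(105×3.3) = 1.126×10^-5 K/W
Sum of known resistances R_other = 0.01931 K/W
Total R = ΔT/Q = 166/480 = 0.3458 K/W
R_mineral wool = R_total − R_other = 0.3265 K/W
k = L/(R·A) = 0.04/(0.3265×3.3)

k ≈ 0.0371 W/(m·K)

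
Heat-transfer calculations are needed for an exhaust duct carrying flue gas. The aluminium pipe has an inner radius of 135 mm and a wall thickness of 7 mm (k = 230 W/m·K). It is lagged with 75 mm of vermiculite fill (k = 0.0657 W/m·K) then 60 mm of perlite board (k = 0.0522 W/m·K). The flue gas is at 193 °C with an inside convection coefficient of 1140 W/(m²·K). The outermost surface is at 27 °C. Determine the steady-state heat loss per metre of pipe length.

q′ ≈ 93.6 W/m

Treating each annulus and film as a series resistance:
R_inner film = 1/(h_i·2πr₁L) = 1/(1140×2π×0.135×1) = 0.001034 K/W
R_aluminium pipe wall = ln(142/135)/(2π×230×1) = 3.498×10^-5 K/W
R_vermiculite fill = ln(217/142)/(2π×0.0657×1) = 1.027 K/W
R_perlite board = ln(277/217)/(2π×0.0522×1) = 0.7443 K/W
R_total = 1.773 K/W
Q = ΔT/R_total = 166/1.773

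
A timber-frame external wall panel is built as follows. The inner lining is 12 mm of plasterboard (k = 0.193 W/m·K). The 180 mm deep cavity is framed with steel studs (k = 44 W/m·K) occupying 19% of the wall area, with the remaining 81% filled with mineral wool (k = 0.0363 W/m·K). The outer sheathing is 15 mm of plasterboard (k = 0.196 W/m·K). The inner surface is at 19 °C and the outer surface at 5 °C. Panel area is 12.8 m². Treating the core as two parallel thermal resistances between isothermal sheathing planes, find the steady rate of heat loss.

Q ≈ 1120 W

Sheathing layers in series; stud and cavity paths in parallel between them.
R_inner = 0.012/(0.193×12.8) = 0.004858 K/W
R_stud  = 0.18/(44×0.19×12.8) = 0.001682 K/W
R_cav   = 0.18/(0.0363×0.81×12.8) = 0.4783 K/W
1/R_core = 1/R_stud + 1/R_cav → R_core = 0.001676 K/W
R_outer = 0.015/(0.196×12.8) = 0.005979 K/W
R_total = 0.01251 K/W
Q = ΔT/R_total = 14/0.01251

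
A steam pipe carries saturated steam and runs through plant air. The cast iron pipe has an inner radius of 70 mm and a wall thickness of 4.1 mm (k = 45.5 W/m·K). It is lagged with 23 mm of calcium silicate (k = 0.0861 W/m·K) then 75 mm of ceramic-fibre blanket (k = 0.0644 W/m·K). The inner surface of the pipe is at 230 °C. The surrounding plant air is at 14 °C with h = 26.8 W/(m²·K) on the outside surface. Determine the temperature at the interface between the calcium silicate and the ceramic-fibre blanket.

Radial resistances (cylindrical: R_cond = ln(r_o/r_i)/(2πkL), R_conv = 1/(h·2πrL)):
R_cast iron pipe wall = ln(74.1/70)/(2π×45.5×1) = 1.991×10^-4 K/W
R_calcium silicate = ln(97.1/74.1)/(2π×0.0861×1) = 0.4997 K/W
R_ceramic-fibre blanket = ln(172.1/97.1)/(2π×0.0644×1) = 1.414 K/W
R_outer film = 1/(h_o·2πr_oL) = 1/(26.8×2π×0.1721×1) = 0.03451 K/W
R_total = 1.949 K/W
Q = ΔT/R_total = 216/1.949
Q = 111 W/m
T_interface = T_inner − Q·ΣR(inner→interface) = 230 − 111×0.4999

T ≈ 175 °C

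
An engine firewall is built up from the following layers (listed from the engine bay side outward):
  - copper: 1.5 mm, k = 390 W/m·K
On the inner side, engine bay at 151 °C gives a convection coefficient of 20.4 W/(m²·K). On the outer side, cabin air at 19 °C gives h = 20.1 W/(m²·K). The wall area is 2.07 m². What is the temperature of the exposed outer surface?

T ≈ 85.5 °C

Model the wall as resistances in series:
R_inner film = 1/(h_i·A) = 1/(20.4×2.07) = 0.02368 K/W
R_copper = L/(kA) = 0.0015/(390×2.07) = 1.858×10^-6 K/W
R_outer film = 1/(h_o·A) = 1/(20.1×2.07) = 0.02403 K/W
R_total = 0.04772 K/W;  Q = ΔT/R_total = 132/0.04772 = 2766 W
T_interface = T_inner − Q·ΣR(inner→interface) = 151 − 2770×0.02368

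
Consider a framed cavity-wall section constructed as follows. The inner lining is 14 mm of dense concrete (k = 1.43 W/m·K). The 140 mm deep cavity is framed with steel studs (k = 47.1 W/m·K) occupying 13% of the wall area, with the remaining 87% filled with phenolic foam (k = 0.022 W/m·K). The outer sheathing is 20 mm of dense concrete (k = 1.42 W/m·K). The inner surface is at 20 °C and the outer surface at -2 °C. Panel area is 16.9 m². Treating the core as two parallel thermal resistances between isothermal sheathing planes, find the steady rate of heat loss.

Sheathing layers in series; stud and cavity paths in parallel between them.
R_inner = 0.014/(1.43×16.9) = 5.793×10^-4 K/W
R_stud  = 0.14/(47.1×0.13×16.9) = 0.001353 K/W
R_cav   = 0.14/(0.022×0.87×16.9) = 0.4328 K/W
1/R_core = 1/R_stud + 1/R_cav → R_core = 0.001349 K/W
R_outer = 0.02/(1.42×16.9) = 8.334×10^-4 K/W
R_total = 0.002761 K/W
Q = ΔT/R_total = 22/0.002761

Q ≈ 7970 W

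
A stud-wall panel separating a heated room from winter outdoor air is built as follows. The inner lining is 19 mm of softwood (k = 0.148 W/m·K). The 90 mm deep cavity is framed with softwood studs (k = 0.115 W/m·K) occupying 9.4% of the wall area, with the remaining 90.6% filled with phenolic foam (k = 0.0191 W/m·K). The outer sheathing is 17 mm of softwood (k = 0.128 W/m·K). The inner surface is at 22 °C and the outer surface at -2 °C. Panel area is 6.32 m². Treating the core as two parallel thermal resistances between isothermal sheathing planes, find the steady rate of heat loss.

Sheathing layers in series; stud and cavity paths in parallel between them.
R_inner = 0.019/(0.148×6.32) = 0.02031 K/W
R_stud  = 0.09/(0.115×0.094×6.32) = 1.317 K/W
R_cav   = 0.09/(0.0191×0.906×6.32) = 0.8229 K/W
1/R_core = 1/R_stud + 1/R_cav → R_core = 0.5065 K/W
R_outer = 0.017/(0.128×6.32) = 0.02101 K/W
R_total = 0.5478 K/W
Q = ΔT/R_total = 24/0.5478

Q ≈ 43.8 W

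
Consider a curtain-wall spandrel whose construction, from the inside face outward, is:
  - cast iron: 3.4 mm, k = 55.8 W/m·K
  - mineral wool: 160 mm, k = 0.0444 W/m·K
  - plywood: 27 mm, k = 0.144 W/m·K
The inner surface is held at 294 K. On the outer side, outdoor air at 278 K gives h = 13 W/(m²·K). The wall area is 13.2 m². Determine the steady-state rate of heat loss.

Treating each layer as a thermal resistance in series:
R_cast iron = L/(kA) = 0.0034/(55.8×13.2) = 4.616×10^-6 K/W
R_mineral wool = L/(kA) = 0.16/(0.0444×13.2) = 0.273 K/W
R_plywood = L/(kA) = 0.027/(0.144×13.2) = 0.0142 K/W
R_outer film = 1/(h_o·A) = 1/(13×13.2) = 0.005828 K/W
R_total = 0.293 K/W
Q = ΔT / R_total = 16 / 0.293

Q ≈ 54.6 W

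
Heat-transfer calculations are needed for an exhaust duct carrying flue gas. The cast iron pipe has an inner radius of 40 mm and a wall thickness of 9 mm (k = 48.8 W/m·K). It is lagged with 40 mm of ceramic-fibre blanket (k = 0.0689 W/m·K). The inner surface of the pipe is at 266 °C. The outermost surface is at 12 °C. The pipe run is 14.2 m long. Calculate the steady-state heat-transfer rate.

Treating each annulus and film as a series resistance:
R_cast iron pipe wall = ln(49/40)/(2π×48.8×14.2) = 4.661×10^-5 K/W
R_ceramic-fibre blanket = ln(89/49)/(2π×0.0689×14.2) = 0.09709 K/W
R_total = 0.09713 K/W
Q = ΔT/R_total = 254/0.09713

Q ≈ 2620 W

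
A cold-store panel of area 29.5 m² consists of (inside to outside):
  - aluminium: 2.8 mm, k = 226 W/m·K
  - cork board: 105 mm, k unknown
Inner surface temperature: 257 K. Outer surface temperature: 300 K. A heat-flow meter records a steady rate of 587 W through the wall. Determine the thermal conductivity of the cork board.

Series thermal resistances:
R_aluminium = L/(kA) = 0.0028/(226×29.5) = 4.2×10^-7 K/W
Sum of known resistances R_other = 4.2×10^-7 K/W
Total R = ΔT/Q = 43/587 = 0.07325 K/W
R_cork board = R_total − R_other = 0.07325 K/W
k = L/(R·A) = 0.105/(0.07325×29.5)

k ≈ 0.0486 W/(m·K)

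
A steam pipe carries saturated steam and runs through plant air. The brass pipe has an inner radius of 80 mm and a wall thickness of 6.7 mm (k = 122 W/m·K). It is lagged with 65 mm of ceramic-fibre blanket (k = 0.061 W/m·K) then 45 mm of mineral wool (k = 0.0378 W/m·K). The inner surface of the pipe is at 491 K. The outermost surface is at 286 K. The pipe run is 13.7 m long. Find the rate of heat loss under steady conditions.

Q ≈ 1100 W

Per-layer cylindrical resistances, series-summed:
R_brass pipe wall = ln(86.7/80)/(2π×122×13.7) = 7.658×10^-6 K/W
R_ceramic-fibre blanket = ln(151.7/86.7)/(2π×0.061×13.7) = 0.1065 K/W
R_mineral wool = ln(196.7/151.7)/(2π×0.0378×13.7) = 0.07984 K/W
R_total = 0.1864 K/W
Q = ΔT/R_total = 205/0.1864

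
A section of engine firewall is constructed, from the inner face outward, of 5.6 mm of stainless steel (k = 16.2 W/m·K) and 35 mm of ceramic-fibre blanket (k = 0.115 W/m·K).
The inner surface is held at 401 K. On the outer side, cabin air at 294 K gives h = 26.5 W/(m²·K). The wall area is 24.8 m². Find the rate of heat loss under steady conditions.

Q ≈ 7750 W

Model the wall as resistances in series:
R_stainless steel = L/(kA) = 0.0056/(16.2×24.8) = 1.394×10^-5 K/W
R_ceramic-fibre blanket = L/(kA) = 0.035/(0.115×24.8) = 0.01227 K/W
R_outer film = 1/(h_o·A) = 1/(26.5×24.8) = 0.001522 K/W
R_total = 0.01381 K/W
Q = ΔT / R_total = 107 / 0.01381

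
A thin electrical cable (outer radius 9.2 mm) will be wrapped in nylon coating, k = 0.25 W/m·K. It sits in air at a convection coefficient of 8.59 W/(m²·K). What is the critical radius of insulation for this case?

r_cr ≈ 29.1 mm

For a cylinder r_cr = k/h = 0.25/8.59
r_cr = 29.1 mm; since the bare radius (9.2 mm) is below r_cr, adding a thin layer of insulation will *increase* heat loss.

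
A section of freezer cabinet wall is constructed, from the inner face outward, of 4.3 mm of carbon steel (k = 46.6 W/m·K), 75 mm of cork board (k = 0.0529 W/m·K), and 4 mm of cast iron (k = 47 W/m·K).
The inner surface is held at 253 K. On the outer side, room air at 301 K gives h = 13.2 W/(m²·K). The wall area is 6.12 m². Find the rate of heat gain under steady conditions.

Q ≈ 197 W

Series thermal resistances:
R_carbon steel = L/(kA) = 0.0043/(46.6×6.12) = 1.508×10^-5 K/W
R_cork board = L/(kA) = 0.075/(0.0529×6.12) = 0.2317 K/W
R_cast iron = L/(kA) = 0.004/(47×6.12) = 1.391×10^-5 K/W
R_outer film = 1/(h_o·A) = 1/(13.2×6.12) = 0.01238 K/W
R_total = 0.2441 K/W
Q = ΔT / R_total = 48 / 0.2441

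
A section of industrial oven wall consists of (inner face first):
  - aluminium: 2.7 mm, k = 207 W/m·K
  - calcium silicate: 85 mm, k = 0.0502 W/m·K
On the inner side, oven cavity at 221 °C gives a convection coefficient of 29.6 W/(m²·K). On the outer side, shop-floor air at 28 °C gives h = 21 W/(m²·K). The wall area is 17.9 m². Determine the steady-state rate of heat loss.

Series thermal resistances:
R_inner film = 1/(h_i·A) = 1/(29.6×17.9) = 0.001887 K/W
R_aluminium = L/(kA) = 0.0027/(207×17.9) = 7.287×10^-7 K/W
R_calcium silicate = L/(kA) = 0.085/(0.0502×17.9) = 0.09459 K/W
R_outer film = 1/(h_o·A) = 1/(21×17.9) = 0.00266 K/W
R_total = 0.09914 K/W
Q = ΔT / R_total = 193 / 0.09914

Q ≈ 1950 W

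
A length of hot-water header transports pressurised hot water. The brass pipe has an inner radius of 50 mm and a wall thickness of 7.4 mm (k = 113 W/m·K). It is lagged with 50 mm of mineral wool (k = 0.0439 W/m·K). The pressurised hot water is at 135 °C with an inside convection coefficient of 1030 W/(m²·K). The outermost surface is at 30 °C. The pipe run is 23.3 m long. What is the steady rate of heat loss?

Q ≈ 1080 W

Cylindrical conduction, so R = ln(r₂/r₁)/(2πkL) per layer, in series:
R_inner film = 1/(h_i·2πr₁L) = 1/(1030×2π×0.05×23.3) = 1.326×10^-4 K/W
R_brass pipe wall = ln(57.4/50)/(2π×113×23.3) = 8.343×10^-6 K/W
R_mineral wool = ln(107.4/57.4)/(2π×0.0439×23.3) = 0.09748 K/W
R_total = 0.09762 K/W
Q = ΔT/R_total = 105/0.09762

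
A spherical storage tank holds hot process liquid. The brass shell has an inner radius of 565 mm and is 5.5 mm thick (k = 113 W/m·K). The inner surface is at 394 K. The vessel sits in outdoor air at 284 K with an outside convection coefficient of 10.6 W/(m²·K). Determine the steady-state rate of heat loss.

Spherical conduction: R = (1/r_in − 1/r_out)/(4πk) per layer; series-sum.
R_brass shell = (1/0.565 − 1/0.5705)/(4π×113) = 1.202×10^-5 K/W
R_outer film = 1/(h·4πr_o²) = 1/(10.6×4π×0.5705²) = 0.02307 K/W
R_total = 0.02308 K/W
Q = ΔT/R_total = 110/0.02308

Q ≈ 4770 W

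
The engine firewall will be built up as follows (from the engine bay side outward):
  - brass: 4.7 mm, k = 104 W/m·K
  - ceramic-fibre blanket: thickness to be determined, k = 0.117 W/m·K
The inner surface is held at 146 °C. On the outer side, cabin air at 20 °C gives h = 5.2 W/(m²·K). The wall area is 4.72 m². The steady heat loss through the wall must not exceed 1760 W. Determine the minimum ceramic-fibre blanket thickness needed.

Using the resistance-network approach (series):
R_brass = L/(kA) = 0.0047/(104×4.72) = 9.575×10^-6 K/W
R_outer film = 1/(h_o·A) = 1/(5.2×4.72) = 0.04074 K/W
Sum of the known resistances R_other = 0.04075 K/W
Required total resistance R_tot = ΔT/Q_allow = 126/1760 = 0.07159 K/W
R_ceramic-fibre blanket = R_tot − R_other = 0.03084 K/W
L = R·k·A = 0.03084×0.117×4.72

L ≈ 17 mm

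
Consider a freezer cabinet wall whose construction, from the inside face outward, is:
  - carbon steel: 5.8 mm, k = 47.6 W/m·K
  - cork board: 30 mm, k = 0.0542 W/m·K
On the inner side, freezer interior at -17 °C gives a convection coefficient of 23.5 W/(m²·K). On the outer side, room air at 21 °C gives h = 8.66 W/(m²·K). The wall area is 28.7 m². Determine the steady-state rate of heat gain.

Q ≈ 1530 W

Thermal resistances in series:
R_inner film = 1/(h_i·A) = 1/(23.5×28.7) = 0.001483 K/W
R_carbon steel = L/(kA) = 0.0058/(47.6×28.7) = 4.246×10^-6 K/W
R_cork board = L/(kA) = 0.03/(0.0542×28.7) = 0.01929 K/W
R_outer film = 1/(h_o·A) = 1/(8.66×28.7) = 0.004023 K/W
R_total = 0.0248 K/W
Q = ΔT / R_total = 38 / 0.0248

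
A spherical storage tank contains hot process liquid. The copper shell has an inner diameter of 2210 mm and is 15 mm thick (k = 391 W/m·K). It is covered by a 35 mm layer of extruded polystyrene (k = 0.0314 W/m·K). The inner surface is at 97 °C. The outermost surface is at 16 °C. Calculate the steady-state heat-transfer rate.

Q ≈ 1180 W

Radial (spherical) resistances in series:
R_copper shell = (1/1.105 − 1/1.12)/(4π×391) = 2.467×10^-6 K/W
R_extruded polystyrene = (1/1.12 − 1/1.155)/(4π×0.0314) = 0.06857 K/W
R_total = 0.06857 K/W
Q = ΔT/R_total = 81/0.06857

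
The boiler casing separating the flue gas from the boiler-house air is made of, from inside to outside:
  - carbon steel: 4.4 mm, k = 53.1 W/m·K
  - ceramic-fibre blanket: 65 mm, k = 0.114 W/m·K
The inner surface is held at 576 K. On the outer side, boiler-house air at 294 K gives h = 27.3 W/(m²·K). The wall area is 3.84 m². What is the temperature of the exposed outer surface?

Thermal resistances in series:
R_carbon steel = L/(kA) = 0.0044/(53.1×3.84) = 2.158×10^-5 K/W
R_ceramic-fibre blanket = L/(kA) = 0.065/(0.114×3.84) = 0.1485 K/W
R_outer film = 1/(h_o·A) = 1/(27.3×3.84) = 0.009539 K/W
R_total = 0.158 K/W;  Q = ΔT/R_total = 282/0.158 = 1784 W
T_interface = T_inner − Q·ΣR(inner→interface) = 576 − 1780×0.1485

T ≈ 311 K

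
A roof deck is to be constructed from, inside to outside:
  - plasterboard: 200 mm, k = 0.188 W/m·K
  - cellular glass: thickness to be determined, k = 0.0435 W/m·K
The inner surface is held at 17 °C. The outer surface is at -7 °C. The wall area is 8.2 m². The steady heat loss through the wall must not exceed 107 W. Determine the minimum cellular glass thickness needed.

Thermal resistances in series:
R_plasterboard = L/(kA) = 0.2/(0.188×8.2) = 0.1297 K/W
Sum of the known resistances R_other = 0.1297 K/W
Required total resistance R_tot = ΔT/Q_allow = 24/107 = 0.2243 K/W
R_cellular glass = R_tot − R_other = 0.09456 K/W
L = R·k·A = 0.09456×0.0435×8.2

L ≈ 33.7 mm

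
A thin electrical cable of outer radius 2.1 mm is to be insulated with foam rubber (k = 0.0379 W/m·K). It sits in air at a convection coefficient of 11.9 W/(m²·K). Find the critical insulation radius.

r_cr ≈ 3.18 mm

For a cylinder r_cr = k/h = 0.0379/11.9
r_cr = 3.18 mm; since the bare radius (2.1 mm) is below r_cr, adding a thin layer of insulation will *increase* heat loss.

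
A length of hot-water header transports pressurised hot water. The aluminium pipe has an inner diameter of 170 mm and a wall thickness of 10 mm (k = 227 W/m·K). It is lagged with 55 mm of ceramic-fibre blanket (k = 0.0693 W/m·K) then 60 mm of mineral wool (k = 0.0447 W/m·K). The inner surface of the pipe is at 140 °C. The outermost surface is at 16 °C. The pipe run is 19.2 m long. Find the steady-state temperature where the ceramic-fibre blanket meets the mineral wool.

T ≈ 82.1 °C

Treating each annulus and film as a series resistance:
R_aluminium pipe wall = ln(95/85)/(2π×227×19.2) = 4.062×10^-6 K/W
R_ceramic-fibre blanket = ln(150/95)/(2π×0.0693×19.2) = 0.05464 K/W
R_mineral wool = ln(210/150)/(2π×0.0447×19.2) = 0.0624 K/W
R_total = 0.117 K/W
Q = ΔT/R_total = 124/0.117
Q = 1060 W
T_interface = T_inner − Q·ΣR(inner→interface) = 140 − 1060×0.05464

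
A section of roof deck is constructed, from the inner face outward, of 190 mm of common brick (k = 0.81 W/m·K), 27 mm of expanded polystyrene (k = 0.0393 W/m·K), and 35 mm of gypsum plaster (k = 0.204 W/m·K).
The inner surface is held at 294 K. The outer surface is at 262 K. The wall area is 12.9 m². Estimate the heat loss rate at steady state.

Model the wall as resistances in series:
R_common brick = L/(kA) = 0.19/(0.81×12.9) = 0.01818 K/W
R_expanded polystyrene = L/(kA) = 0.027/(0.0393×12.9) = 0.05326 K/W
R_gypsum plaster = L/(kA) = 0.035/(0.204×12.9) = 0.0133 K/W
R_total = 0.08474 K/W
Q = ΔT / R_total = 32 / 0.08474

Q ≈ 378 W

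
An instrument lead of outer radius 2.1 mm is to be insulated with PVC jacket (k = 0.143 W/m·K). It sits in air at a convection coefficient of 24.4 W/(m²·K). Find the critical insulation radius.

For a cylinder r_cr = k/h = 0.143/24.4
r_cr = 5.86 mm; since the bare radius (2.1 mm) is below r_cr, adding a thin layer of insulation will *increase* heat loss.

r_cr ≈ 5.86 mm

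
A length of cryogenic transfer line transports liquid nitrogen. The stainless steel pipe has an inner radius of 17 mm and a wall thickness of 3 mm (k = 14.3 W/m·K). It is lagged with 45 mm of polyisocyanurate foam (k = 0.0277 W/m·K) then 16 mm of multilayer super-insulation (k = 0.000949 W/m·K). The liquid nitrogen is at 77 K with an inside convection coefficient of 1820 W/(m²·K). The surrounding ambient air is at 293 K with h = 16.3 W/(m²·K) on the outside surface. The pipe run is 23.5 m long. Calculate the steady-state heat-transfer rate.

For a radial system each layer contributes R = ln(r_out/r_in)/(2πkL); films add R = 1/(hA).
R_inner film = 1/(h_i·2πr₁L) = 1/(1820×2π×0.017×23.5) = 2.189×10^-4 K/W
R_stainless steel pipe wall = ln(20/17)/(2π×14.3×23.5) = 7.697×10^-5 K/W
R_polyisocyanurate foam = ln(65/20)/(2π×0.0277×23.5) = 0.2882 K/W
R_multilayer super-insulation = ln(81/65)/(2π×0.000949×23.5) = 1.57 K/W
R_outer film = 1/(h_o·2πr_oL) = 1/(16.3×2π×0.081×23.5) = 0.00513 K/W
R_total = 1.864 K/W
Q = ΔT/R_total = 216/1.864

Q ≈ 116 W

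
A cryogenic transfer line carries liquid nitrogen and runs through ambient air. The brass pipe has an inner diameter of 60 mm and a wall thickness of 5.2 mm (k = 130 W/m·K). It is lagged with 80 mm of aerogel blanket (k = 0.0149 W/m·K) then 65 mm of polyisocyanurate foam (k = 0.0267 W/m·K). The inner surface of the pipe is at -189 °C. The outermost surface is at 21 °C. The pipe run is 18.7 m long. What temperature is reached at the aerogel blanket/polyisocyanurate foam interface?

T ≈ -15.5 °C

Cylindrical conduction, so R = ln(r₂/r₁)/(2πkL) per layer, in series:
R_brass pipe wall = ln(35.2/30)/(2π×130×18.7) = 1.047×10^-5 K/W
R_aerogel blanket = ln(115.2/35.2)/(2π×0.0149×18.7) = 0.6772 K/W
R_polyisocyanurate foam = ln(180.2/115.2)/(2π×0.0267×18.7) = 0.1426 K/W
R_total = 0.8199 K/W
Q = ΔT/R_total = 210/0.8199
Q = 256 W
T_interface = T_inner + Q·ΣR(inner→interface) = -189 + 256×0.6772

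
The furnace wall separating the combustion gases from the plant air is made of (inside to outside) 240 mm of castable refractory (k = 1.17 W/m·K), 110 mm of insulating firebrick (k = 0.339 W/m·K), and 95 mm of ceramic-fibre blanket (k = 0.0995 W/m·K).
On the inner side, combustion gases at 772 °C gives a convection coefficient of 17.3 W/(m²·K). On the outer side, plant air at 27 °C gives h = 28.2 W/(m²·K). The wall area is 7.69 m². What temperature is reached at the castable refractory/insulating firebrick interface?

Using the resistance-network approach (series):
R_inner film = 1/(h_i·A) = 1/(17.3×7.69) = 0.007517 K/W
R_castable refractory = L/(kA) = 0.24/(1.17×7.69) = 0.02667 K/W
R_insulating firebrick = L/(kA) = 0.11/(0.339×7.69) = 0.0422 K/W
R_ceramic-fibre blanket = L/(kA) = 0.095/(0.0995×7.69) = 0.1242 K/W
R_outer film = 1/(h_o·A) = 1/(28.2×7.69) = 0.004611 K/W
R_total = 0.2052 K/W;  Q = ΔT/R_total = 745/0.2052 = 3631 W
T_interface = T_inner − Q·ΣR(inner→interface) = 772 − 3630×0.03419

T ≈ 648 °C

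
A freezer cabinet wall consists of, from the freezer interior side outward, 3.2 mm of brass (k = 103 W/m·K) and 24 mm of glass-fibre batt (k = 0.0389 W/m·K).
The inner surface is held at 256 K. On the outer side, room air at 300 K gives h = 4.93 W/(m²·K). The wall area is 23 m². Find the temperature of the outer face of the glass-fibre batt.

Using the resistance-network approach (series):
R_brass = L/(kA) = 0.0032/(103×23) = 1.351×10^-6 K/W
R_glass-fibre batt = L/(kA) = 0.024/(0.0389×23) = 0.02682 K/W
R_outer film = 1/(h_o·A) = 1/(4.93×23) = 0.008819 K/W
R_total = 0.03565 K/W;  Q = ΔT/R_total = 44/0.03565 = 1234 W
T_interface = T_inner + Q·ΣR(inner→interface) = 256 + 1230×0.02683

T ≈ 289 K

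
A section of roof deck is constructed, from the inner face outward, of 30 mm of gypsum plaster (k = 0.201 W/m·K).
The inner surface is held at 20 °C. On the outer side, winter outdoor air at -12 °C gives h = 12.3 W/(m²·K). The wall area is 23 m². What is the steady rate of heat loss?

Q ≈ 3190 W

Using the resistance-network approach (series):
R_gypsum plaster = L/(kA) = 0.03/(0.201×23) = 0.006489 K/W
R_outer film = 1/(h_o·A) = 1/(12.3×23) = 0.003535 K/W
R_total = 0.01002 K/W
Q = ΔT / R_total = 32 / 0.01002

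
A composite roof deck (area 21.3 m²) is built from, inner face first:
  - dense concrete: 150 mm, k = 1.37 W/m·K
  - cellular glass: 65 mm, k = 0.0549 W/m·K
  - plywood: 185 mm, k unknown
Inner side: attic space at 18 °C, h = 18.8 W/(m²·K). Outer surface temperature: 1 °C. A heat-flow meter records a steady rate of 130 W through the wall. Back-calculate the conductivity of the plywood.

Model the wall as resistances in series:
R_inner film = 1/(h_i·A) = 1/(18.8×21.3) = 0.002497 K/W
R_dense concrete = L/(kA) = 0.15/(1.37×21.3) = 0.00514 K/W
R_cellular glass = L/(kA) = 0.065/(0.0549×21.3) = 0.05559 K/W
Sum of known resistances R_other = 0.06322 K/W
Total R = ΔT/Q = 17/130 = 0.1308 K/W
R_plywood = R_total − R_other = 0.06755 K/W
k = L/(R·A) = 0.185/(0.06755×21.3)

k ≈ 0.129 W/(m·K)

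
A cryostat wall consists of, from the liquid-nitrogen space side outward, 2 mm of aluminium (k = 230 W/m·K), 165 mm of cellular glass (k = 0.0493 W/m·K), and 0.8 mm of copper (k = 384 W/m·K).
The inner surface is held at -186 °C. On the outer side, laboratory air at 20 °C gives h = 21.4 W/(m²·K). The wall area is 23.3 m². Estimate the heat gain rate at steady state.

Q ≈ 1410 W

Using the resistance-network approach (series):
R_aluminium = L/(kA) = 0.002/(230×23.3) = 3.732×10^-7 K/W
R_cellular glass = L/(kA) = 0.165/(0.0493×23.3) = 0.1436 K/W
R_copper = L/(kA) = 0.0008/(384×23.3) = 8.941×10^-8 K/W
R_outer film = 1/(h_o·A) = 1/(21.4×23.3) = 0.002006 K/W
R_total = 0.1456 K/W
Q = ΔT / R_total = 206 / 0.1456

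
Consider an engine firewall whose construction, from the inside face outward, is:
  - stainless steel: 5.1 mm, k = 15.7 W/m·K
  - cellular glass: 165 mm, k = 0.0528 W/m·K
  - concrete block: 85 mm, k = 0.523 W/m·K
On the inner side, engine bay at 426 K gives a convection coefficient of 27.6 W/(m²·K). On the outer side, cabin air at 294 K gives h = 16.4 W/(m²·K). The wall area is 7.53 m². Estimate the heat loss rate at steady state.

Q ≈ 294 W

Model the wall as resistances in series:
R_inner film = 1/(h_i·A) = 1/(27.6×7.53) = 0.004812 K/W
R_stainless steel = L/(kA) = 0.0051/(15.7×7.53) = 4.314×10^-5 K/W
R_cellular glass = L/(kA) = 0.165/(0.0528×7.53) = 0.415 K/W
R_concrete block = L/(kA) = 0.085/(0.523×7.53) = 0.02158 K/W
R_outer film = 1/(h_o·A) = 1/(16.4×7.53) = 0.008098 K/W
R_total = 0.4495 K/W
Q = ΔT / R_total = 132 / 0.4495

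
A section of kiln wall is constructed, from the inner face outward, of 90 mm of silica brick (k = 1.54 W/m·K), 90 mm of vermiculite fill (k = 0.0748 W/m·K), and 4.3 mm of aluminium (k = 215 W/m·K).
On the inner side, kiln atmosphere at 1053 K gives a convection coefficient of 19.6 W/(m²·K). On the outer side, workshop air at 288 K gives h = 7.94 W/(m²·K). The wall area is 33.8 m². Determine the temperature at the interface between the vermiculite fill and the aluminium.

Series thermal resistances:
R_inner film = 1/(h_i·A) = 1/(19.6×33.8) = 0.001509 K/W
R_silica brick = L/(kA) = 0.09/(1.54×33.8) = 0.001729 K/W
R_vermiculite fill = L/(kA) = 0.09/(0.0748×33.8) = 0.0356 K/W
R_aluminium = L/(kA) = 0.0043/(215×33.8) = 5.917×10^-7 K/W
R_outer film = 1/(h_o·A) = 1/(7.94×33.8) = 0.003726 K/W
R_total = 0.04256 K/W;  Q = ΔT/R_total = 765/0.04256 = 17970 W
T_interface = T_inner − Q·ΣR(inner→interface) = 1053 − 18000×0.03884

T ≈ 355 K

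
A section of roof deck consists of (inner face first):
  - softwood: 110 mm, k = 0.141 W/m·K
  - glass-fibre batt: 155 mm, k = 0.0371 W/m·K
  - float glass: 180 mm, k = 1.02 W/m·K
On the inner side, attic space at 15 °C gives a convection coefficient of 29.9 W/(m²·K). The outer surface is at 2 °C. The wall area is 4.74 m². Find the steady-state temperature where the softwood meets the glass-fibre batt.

T ≈ 13 °C

Treating each layer as a thermal resistance in series:
R_inner film = 1/(h_i·A) = 1/(29.9×4.74) = 0.007056 K/W
R_softwood = L/(kA) = 0.11/(0.141×4.74) = 0.1646 K/W
R_glass-fibre batt = L/(kA) = 0.155/(0.0371×4.74) = 0.8814 K/W
R_float glass = L/(kA) = 0.18/(1.02×4.74) = 0.03723 K/W
R_total = 1.09 K/W;  Q = ΔT/R_total = 13/1.09 = 11.92 W
T_interface = T_inner − Q·ΣR(inner→interface) = 15 − 11.9×0.1716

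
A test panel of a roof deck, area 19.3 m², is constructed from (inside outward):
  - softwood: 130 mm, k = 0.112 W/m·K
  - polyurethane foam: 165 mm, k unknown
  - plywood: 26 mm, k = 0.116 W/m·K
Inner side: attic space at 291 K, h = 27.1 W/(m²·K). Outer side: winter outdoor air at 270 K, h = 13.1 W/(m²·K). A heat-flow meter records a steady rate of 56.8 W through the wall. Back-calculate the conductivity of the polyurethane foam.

k ≈ 0.0293 W/(m·K)

Model the wall as resistances in series:
R_inner film = 1/(h_i·A) = 1/(27.1×19.3) = 0.001912 K/W
R_softwood = L/(kA) = 0.13/(0.112×19.3) = 0.06014 K/W
R_plywood = L/(kA) = 0.026/(0.116×19.3) = 0.01161 K/W
R_outer film = 1/(h_o·A) = 1/(13.1×19.3) = 0.003955 K/W
Sum of known resistances R_other = 0.07762 K/W
Total R = ΔT/Q = 21/56.8 = 0.3697 K/W
R_polyurethane foam = R_total − R_other = 0.2921 K/W
k = L/(R·A) = 0.165/(0.2921×19.3)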